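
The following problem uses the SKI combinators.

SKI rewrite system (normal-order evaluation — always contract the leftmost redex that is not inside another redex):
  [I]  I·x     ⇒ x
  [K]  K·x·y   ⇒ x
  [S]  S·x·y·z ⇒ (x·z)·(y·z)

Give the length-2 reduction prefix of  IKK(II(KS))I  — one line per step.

  start: IKK(II(KS))I
  step 1: KK(II(KS))I
  step 2: KI

Answer: after 2 steps: KI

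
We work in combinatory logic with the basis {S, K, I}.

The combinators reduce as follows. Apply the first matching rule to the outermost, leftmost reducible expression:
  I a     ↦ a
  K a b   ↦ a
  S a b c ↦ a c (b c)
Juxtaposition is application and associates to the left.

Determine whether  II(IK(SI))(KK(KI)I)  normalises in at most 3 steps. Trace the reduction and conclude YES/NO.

  start: II(IK(SI))(KK(KI)I)
  →1  I(IK(SI))(KK(KI)I)
  →2  IK(SI)(KK(KI)I)
  →3  K(SI)(KK(KI)I)

Answer: NO — after 3 steps the term is K(SI)(KK(KI)I), not yet normal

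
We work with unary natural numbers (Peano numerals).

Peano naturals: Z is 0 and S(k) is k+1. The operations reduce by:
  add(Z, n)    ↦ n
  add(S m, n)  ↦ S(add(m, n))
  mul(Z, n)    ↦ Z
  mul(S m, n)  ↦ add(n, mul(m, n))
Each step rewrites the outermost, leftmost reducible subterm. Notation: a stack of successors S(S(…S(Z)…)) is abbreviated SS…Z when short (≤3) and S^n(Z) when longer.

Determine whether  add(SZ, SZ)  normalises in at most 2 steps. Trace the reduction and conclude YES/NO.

Answer: YES — reaches normal form SSZ in 2 ≤ 2 steps

Working:
  start: add(SZ, SZ)
  →1  S(add(Z, SZ))
  →2  SSZ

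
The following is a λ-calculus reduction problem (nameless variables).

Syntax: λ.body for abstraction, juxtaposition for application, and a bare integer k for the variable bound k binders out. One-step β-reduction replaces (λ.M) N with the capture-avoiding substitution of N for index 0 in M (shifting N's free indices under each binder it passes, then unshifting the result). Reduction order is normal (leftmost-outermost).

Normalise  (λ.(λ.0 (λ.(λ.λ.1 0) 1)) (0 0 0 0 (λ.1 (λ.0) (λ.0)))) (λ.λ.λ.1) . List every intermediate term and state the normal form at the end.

Answer: normal form = λ.λ.λ.λ.1  (in 13 steps)

Working:
  start: (λ.(λ.0 (λ.(λ.λ.1 0) 1)) (0 0 0 0 (λ.1 (λ.0) (λ.0)))) (λ.λ.λ.1)
  →1  (λ.0 (λ.(λ.λ.1 0) 1)) ((λ.λ.λ.1) (λ.λ.λ.1) (λ.λ.λ.1) (λ.λ.λ.1) (λ.(λ.λ.λ.1) (λ.0) (λ.0)))
  →2  (λ.λ.λ.1) (λ.λ.λ.1) (λ.λ.λ.1) (λ.λ.λ.1) (λ.(λ.λ.λ.1) (λ.0) (λ.0)) (λ.(λ.λ.1 0) ((λ.λ.λ.1) (λ.λ.λ.1) (λ.λ.λ.1) (λ.λ.λ.1) (λ.(λ.λ.λ.1) (λ.0) (λ.0))))
  →3  (λ.λ.1) (λ.λ.λ.1) (λ.λ.λ.1) (λ.(λ.λ.λ.1) (λ.0) (λ.0)) (λ.(λ.λ.1 0) ((λ.λ.λ.1) (λ.λ.λ.1) (λ.λ.λ.1) (λ.λ.λ.1) (λ.(λ.λ.λ.1) (λ.0) (λ.0))))
  →4  (λ.λ.λ.λ.1) (λ.λ.λ.1) (λ.(λ.λ.λ.1) (λ.0) (λ.0)) (λ.(λ.λ.1 0) ((λ.λ.λ.1) (λ.λ.λ.1) (λ.λ.λ.1) (λ.λ.λ.1) (λ.(λ.λ.λ.1) (λ.0) (λ.0))))
  →5  (λ.λ.λ.1) (λ.(λ.λ.λ.1) (λ.0) (λ.0)) (λ.(λ.λ.1 0) ((λ.λ.λ.1) (λ.λ.λ.1) (λ.λ.λ.1) (λ.λ.λ.1) (λ.(λ.λ.λ.1) (λ.0) (λ.0))))
  →6  (λ.λ.1) (λ.(λ.λ.1 0) ((λ.λ.λ.1) (λ.λ.λ.1) (λ.λ.λ.1) (λ.λ.λ.1) (λ.(λ.λ.λ.1) (λ.0) (λ.0))))
  →7  λ.λ.(λ.λ.1 0) ((λ.λ.λ.1) (λ.λ.λ.1) (λ.λ.λ.1) (λ.λ.λ.1) (λ.(λ.λ.λ.1) (λ.0) (λ.0)))
  →8  λ.λ.λ.(λ.λ.λ.1) (λ.λ.λ.1) (λ.λ.λ.1) (λ.λ.λ.1) (λ.(λ.λ.λ.1) (λ.0) (λ.0)) 0
  →9  λ.λ.λ.(λ.λ.1) (λ.λ.λ.1) (λ.λ.λ.1) (λ.(λ.λ.λ.1) (λ.0) (λ.0)) 0
  →10  λ.λ.λ.(λ.λ.λ.λ.1) (λ.λ.λ.1) (λ.(λ.λ.λ.1) (λ.0) (λ.0)) 0
  →11  λ.λ.λ.(λ.λ.λ.1) (λ.(λ.λ.λ.1) (λ.0) (λ.0)) 0
  →12  λ.λ.λ.(λ.λ.1) 0
  →13  λ.λ.λ.λ.1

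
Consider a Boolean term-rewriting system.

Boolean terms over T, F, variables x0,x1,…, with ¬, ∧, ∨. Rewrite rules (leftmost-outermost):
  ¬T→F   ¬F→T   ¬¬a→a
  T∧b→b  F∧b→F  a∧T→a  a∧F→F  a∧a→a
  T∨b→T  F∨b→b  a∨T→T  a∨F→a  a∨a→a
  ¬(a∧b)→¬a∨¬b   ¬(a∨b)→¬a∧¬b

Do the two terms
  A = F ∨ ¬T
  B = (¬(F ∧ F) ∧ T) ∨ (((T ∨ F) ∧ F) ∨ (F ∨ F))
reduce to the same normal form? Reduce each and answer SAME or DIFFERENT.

Term A:
  start: F ∨ ¬T
  step 1: ¬T
  step 2: F

Term B:
  start: (¬(F ∧ F) ∧ T) ∨ (((T ∨ F) ∧ F) ∨ (F ∨ F))
  step 1: ¬(F ∧ F) ∨ (((T ∨ F) ∧ F) ∨ (F ∨ F))
  step 2: (¬F ∨ ¬F) ∨ (((T ∨ F) ∧ F) ∨ (F ∨ F))
  step 3: ¬F ∨ (((T ∨ F) ∧ F) ∨ (F ∨ F))
  step 4: T ∨ (((T ∨ F) ∧ F) ∨ (F ∨ F))
  step 5: T

Answer: DIFFERENT — A ⇓ F, B ⇓ T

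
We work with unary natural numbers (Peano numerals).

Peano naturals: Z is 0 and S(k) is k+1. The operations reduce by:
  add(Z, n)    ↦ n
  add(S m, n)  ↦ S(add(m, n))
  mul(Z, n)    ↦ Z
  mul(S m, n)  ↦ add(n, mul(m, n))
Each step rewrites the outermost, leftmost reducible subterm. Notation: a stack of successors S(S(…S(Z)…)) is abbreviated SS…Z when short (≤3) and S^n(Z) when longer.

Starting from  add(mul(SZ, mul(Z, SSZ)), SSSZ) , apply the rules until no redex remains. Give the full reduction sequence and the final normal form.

Answer: normal form = SSSZ  (in 5 steps)

Derivation:
  start: add(mul(SZ, mul(Z, SSZ)), SSSZ)
  step 1: add(add(mul(Z, SSZ), mul(Z, mul(Z, SSZ))), SSSZ)
  step 2: add(add(Z, mul(Z, mul(Z, SSZ))), SSSZ)
  step 3: add(mul(Z, mul(Z, SSZ)), SSSZ)
  step 4: add(Z, SSSZ)
  step 5: SSSZ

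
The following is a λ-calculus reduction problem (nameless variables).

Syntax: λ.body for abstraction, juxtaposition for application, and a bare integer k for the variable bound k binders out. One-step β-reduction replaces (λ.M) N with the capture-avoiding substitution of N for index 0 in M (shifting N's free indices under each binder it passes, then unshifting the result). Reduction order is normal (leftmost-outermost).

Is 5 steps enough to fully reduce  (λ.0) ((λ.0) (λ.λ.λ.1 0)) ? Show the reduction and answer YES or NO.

Answer: YES — reaches normal form λ.λ.λ.1 0 in 2 ≤ 5 steps

Reduction:
  start: (λ.0) ((λ.0) (λ.λ.λ.1 0))
  step 1: (λ.0) (λ.λ.λ.1 0)
  step 2: λ.λ.λ.1 0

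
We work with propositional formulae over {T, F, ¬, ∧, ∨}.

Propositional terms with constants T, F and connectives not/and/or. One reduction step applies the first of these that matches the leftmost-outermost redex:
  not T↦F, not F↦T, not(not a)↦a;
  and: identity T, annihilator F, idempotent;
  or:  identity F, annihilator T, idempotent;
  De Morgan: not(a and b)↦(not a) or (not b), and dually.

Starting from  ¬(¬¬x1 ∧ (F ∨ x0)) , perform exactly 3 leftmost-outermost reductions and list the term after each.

Answer: after 3 steps: ¬x1 ∨ (¬F ∧ ¬x0)

Reduction:
  start: ¬(¬¬x1 ∧ (F ∨ x0))
  →1  ¬¬¬x1 ∨ ¬(F ∨ x0)
  →2  ¬x1 ∨ ¬(F ∨ x0)
  →3  ¬x1 ∨ (¬F ∧ ¬x0)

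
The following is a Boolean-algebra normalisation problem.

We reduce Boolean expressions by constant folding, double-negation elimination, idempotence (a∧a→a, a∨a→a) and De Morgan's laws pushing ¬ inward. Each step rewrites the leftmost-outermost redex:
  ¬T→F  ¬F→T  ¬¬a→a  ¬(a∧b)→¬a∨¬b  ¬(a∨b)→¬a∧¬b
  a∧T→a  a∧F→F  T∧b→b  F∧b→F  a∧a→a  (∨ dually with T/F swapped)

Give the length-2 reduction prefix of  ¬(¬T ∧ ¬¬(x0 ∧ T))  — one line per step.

Answer: after 2 steps: T ∨ ¬¬¬(x0 ∧ T)

Reduction:
  start: ¬(¬T ∧ ¬¬(x0 ∧ T))
  →1  ¬¬T ∨ ¬¬¬(x0 ∧ T)
  →2  T ∨ ¬¬¬(x0 ∧ T)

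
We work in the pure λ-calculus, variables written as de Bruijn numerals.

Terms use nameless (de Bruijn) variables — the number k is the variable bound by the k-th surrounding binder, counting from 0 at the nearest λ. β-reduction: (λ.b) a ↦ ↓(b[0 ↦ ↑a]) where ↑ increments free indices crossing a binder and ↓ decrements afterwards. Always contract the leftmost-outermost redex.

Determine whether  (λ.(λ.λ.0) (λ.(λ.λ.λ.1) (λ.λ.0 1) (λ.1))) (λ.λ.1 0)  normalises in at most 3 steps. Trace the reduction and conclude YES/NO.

  start: (λ.(λ.λ.0) (λ.(λ.λ.λ.1) (λ.λ.0 1) (λ.1))) (λ.λ.1 0)
  [1] (λ.λ.0) (λ.(λ.λ.λ.1) (λ.λ.0 1) (λ.1))
  [2] λ.0

Answer: YES — reaches normal form λ.0 in 2 ≤ 3 steps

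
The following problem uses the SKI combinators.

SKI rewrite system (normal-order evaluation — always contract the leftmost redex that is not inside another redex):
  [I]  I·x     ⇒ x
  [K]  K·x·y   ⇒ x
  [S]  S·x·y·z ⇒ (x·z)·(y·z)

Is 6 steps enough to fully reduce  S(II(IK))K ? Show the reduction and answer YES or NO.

Answer: YES — reaches normal form SKK in 3 ≤ 6 steps

Derivation:
  start: S(II(IK))K
  step 1: S(I(IK))K
  step 2: S(IK)K
  step 3: SKK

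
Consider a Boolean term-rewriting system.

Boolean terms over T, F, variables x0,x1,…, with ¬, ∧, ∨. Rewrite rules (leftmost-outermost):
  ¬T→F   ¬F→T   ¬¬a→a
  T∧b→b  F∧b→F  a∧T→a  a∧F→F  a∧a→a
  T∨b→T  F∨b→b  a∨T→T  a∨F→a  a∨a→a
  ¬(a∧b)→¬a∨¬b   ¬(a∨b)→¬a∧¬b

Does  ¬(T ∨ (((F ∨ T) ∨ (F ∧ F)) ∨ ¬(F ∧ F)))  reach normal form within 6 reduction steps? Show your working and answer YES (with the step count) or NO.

  start: ¬(T ∨ (((F ∨ T) ∨ (F ∧ F)) ∨ ¬(F ∧ F)))
  [1] ¬T ∧ ¬(((F ∨ T) ∨ (F ∧ F)) ∨ ¬(F ∧ F))
  [2] F ∧ ¬(((F ∨ T) ∨ (F ∧ F)) ∨ ¬(F ∧ F))
  [3] F

Answer: YES — reaches normal form F in 3 ≤ 6 steps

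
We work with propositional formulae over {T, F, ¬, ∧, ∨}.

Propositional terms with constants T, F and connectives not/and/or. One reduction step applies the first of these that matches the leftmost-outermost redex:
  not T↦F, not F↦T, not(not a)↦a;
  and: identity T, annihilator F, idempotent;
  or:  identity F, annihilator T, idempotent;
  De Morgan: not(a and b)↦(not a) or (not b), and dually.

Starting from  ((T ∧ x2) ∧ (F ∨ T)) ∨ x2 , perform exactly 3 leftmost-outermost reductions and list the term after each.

  start: ((T ∧ x2) ∧ (F ∨ T)) ∨ x2
  →1  (x2 ∧ (F ∨ T)) ∨ x2
  →2  (x2 ∧ T) ∨ x2
  →3  x2 ∨ x2

Answer: after 3 steps: x2 ∨ x2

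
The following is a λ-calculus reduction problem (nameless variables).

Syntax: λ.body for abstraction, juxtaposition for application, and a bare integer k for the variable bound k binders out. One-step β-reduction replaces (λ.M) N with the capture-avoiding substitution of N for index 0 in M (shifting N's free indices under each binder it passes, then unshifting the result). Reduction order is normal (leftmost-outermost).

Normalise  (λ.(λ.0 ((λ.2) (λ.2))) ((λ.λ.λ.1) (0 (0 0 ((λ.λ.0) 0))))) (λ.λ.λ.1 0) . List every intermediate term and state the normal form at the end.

  start: (λ.(λ.0 ((λ.2) (λ.2))) ((λ.λ.λ.1) (0 (0 0 ((λ.λ.0) 0))))) (λ.λ.λ.1 0)
  →1  (λ.0 ((λ.λ.λ.λ.1 0) (λ.λ.λ.λ.1 0))) ((λ.λ.λ.1) ((λ.λ.λ.1 0) ((λ.λ.λ.1 0) (λ.λ.λ.1 0) ((λ.λ.0) (λ.λ.λ.1 0)))))
  →2  (λ.λ.λ.1) ((λ.λ.λ.1 0) ((λ.λ.λ.1 0) (λ.λ.λ.1 0) ((λ.λ.0) (λ.λ.λ.1 0)))) ((λ.λ.λ.λ.1 0) (λ.λ.λ.λ.1 0))
  →3  (λ.λ.1) ((λ.λ.λ.λ.1 0) (λ.λ.λ.λ.1 0))
  →4  λ.(λ.λ.λ.λ.1 0) (λ.λ.λ.λ.1 0)
  →5  λ.λ.λ.λ.1 0

Answer: normal form = λ.λ.λ.λ.1 0  (in 5 steps)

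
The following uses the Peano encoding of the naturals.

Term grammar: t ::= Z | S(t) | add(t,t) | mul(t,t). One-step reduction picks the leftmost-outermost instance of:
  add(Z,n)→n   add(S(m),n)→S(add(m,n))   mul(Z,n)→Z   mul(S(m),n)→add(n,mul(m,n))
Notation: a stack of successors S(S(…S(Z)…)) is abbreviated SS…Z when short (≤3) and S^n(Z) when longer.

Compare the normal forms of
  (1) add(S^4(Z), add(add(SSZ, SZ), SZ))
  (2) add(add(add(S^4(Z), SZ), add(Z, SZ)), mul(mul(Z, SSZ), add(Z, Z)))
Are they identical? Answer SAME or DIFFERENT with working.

Term A:
  start: add(S^4(Z), add(add(SSZ, SZ), SZ))
  [1] S(add(SSSZ, add(add(SSZ, SZ), SZ)))
  [2] S(S(add(SSZ, add(add(SSZ, SZ), SZ))))
  [3] S(S(S(add(SZ, add(add(SSZ, SZ), SZ)))))
  [4] S(S(S(S(add(Z, add(add(SSZ, SZ), SZ))))))
  [5] S(S(S(S(add(add(SSZ, SZ), SZ)))))
  [6] S(S(S(S(add(S(add(SZ, SZ)), SZ)))))
  [7] S(S(S(S(S(add(add(SZ, SZ), SZ))))))
  [8] S(S(S(S(S(add(S(add(Z, SZ)), SZ))))))
  [9] S(S(S(S(S(S(add(add(Z, SZ), SZ)))))))
  [10] S(S(S(S(S(S(add(SZ, SZ)))))))
  [11] S(S(S(S(S(S(S(add(Z, SZ))))))))
  [12] S^8(Z)

Term B:
  start: add(add(add(S^4(Z), SZ), add(Z, SZ)), mul(mul(Z, SSZ), add(Z, Z)))
  [1] add(add(S(add(SSSZ, SZ)), add(Z, SZ)), mul(mul(Z, SSZ), add(Z, Z)))
  [2] add(S(add(add(SSSZ, SZ), add(Z, SZ))), mul(mul(Z, SSZ), add(Z, Z)))
  [3] S(add(add(add(SSSZ, SZ), add(Z, SZ)), mul(mul(Z, SSZ), add(Z, Z))))
  [4] S(add(add(S(add(SSZ, SZ)), add(Z, SZ)), mul(mul(Z, SSZ), add(Z, Z))))
  [5] S(add(S(add(add(SSZ, SZ), add(Z, SZ))), mul(mul(Z, SSZ), add(Z, Z))))
  [6] S(S(add(add(add(SSZ, SZ), add(Z, SZ)), mul(mul(Z, SSZ), add(Z, Z)))))
  [7] S(S(add(add(S(add(SZ, SZ)), add(Z, SZ)), mul(mul(Z, SSZ), add(Z, Z)))))
  [8] S(S(add(S(add(add(SZ, SZ), add(Z, SZ))), mul(mul(Z, SSZ), add(Z, Z)))))
  [9] S(S(S(add(add(add(SZ, SZ), add(Z, SZ)), mul(mul(Z, SSZ), add(Z, Z))))))
  [10] S(S(S(add(add(S(add(Z, SZ)), add(Z, SZ)), mul(mul(Z, SSZ), add(Z, Z))))))
  [11] S(S(S(add(S(add(add(Z, SZ), add(Z, SZ))), mul(mul(Z, SSZ), add(Z, Z))))))
  [12] S(S(S(S(add(add(add(Z, SZ), add(Z, SZ)), mul(mul(Z, SSZ), add(Z, Z)))))))
  [13] S(S(S(S(add(add(SZ, add(Z, SZ)), mul(mul(Z, SSZ), add(Z, Z)))))))
  [14] S(S(S(S(add(S(add(Z, add(Z, SZ))), mul(mul(Z, SSZ), add(Z, Z)))))))
  [15] S(S(S(S(S(add(add(Z, add(Z, SZ)), mul(mul(Z, SSZ), add(Z, Z))))))))
  [16] S(S(S(S(S(add(add(Z, SZ), mul(mul(Z, SSZ), add(Z, Z))))))))
  [17] S(S(S(S(S(add(SZ, mul(mul(Z, SSZ), add(Z, Z))))))))
  [18] S(S(S(S(S(S(add(Z, mul(mul(Z, SSZ), add(Z, Z)))))))))
  [19] S(S(S(S(S(S(mul(mul(Z, SSZ), add(Z, Z))))))))
  [20] S(S(S(S(S(S(mul(Z, add(Z, Z))))))))
  [21] S^6(Z)

Answer: DIFFERENT — A ⇓ S^8(Z), B ⇓ S^6(Z)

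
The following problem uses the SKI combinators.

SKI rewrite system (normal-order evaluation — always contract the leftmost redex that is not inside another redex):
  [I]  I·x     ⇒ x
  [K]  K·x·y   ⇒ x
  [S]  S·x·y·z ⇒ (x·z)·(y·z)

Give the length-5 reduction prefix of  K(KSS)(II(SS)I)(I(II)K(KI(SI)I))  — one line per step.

Answer: after 5 steps: S(K(KI(SI)I))

Derivation:
  start: K(KSS)(II(SS)I)(I(II)K(KI(SI)I))
  →1  KSS(I(II)K(KI(SI)I))
  →2  S(I(II)K(KI(SI)I))
  →3  S(IIK(KI(SI)I))
  →4  S(IK(KI(SI)I))
  →5  S(K(KI(SI)I))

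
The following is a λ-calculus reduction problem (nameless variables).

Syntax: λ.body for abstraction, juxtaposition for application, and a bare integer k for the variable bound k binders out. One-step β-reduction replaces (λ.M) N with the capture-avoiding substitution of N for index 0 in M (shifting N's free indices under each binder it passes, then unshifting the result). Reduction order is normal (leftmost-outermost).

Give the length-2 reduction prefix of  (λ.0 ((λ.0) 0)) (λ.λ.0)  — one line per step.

Answer: after 2 steps: λ.0

Derivation:
  start: (λ.0 ((λ.0) 0)) (λ.λ.0)
  step 1: (λ.λ.0) ((λ.0) (λ.λ.0))
  step 2: λ.0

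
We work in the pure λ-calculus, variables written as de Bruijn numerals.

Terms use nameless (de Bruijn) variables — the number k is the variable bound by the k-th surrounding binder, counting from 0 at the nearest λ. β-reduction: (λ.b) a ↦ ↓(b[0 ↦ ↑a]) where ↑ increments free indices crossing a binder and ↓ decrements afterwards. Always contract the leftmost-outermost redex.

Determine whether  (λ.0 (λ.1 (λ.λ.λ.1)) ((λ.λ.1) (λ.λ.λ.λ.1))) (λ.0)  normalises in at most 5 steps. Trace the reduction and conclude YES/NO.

Answer: YES — reaches normal form λ.λ.λ.1 in 4 ≤ 5 steps

Derivation:
  start: (λ.0 (λ.1 (λ.λ.λ.1)) ((λ.λ.1) (λ.λ.λ.λ.1))) (λ.0)
  →1  (λ.0) (λ.(λ.0) (λ.λ.λ.1)) ((λ.λ.1) (λ.λ.λ.λ.1))
  →2  (λ.(λ.0) (λ.λ.λ.1)) ((λ.λ.1) (λ.λ.λ.λ.1))
  →3  (λ.0) (λ.λ.λ.1)
  →4  λ.λ.λ.1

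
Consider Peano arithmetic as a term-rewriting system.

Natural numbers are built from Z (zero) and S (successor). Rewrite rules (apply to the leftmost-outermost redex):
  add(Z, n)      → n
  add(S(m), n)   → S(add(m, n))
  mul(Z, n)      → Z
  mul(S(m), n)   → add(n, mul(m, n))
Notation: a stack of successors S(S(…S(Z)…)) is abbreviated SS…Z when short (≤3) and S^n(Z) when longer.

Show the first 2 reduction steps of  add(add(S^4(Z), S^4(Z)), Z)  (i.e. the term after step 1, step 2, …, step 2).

Answer: after 2 steps: S(add(add(SSSZ, S^4(Z)), Z))

Reduction:
  start: add(add(S^4(Z), S^4(Z)), Z)
  step 1: add(S(add(SSSZ, S^4(Z))), Z)
  step 2: S(add(add(SSSZ, S^4(Z)), Z))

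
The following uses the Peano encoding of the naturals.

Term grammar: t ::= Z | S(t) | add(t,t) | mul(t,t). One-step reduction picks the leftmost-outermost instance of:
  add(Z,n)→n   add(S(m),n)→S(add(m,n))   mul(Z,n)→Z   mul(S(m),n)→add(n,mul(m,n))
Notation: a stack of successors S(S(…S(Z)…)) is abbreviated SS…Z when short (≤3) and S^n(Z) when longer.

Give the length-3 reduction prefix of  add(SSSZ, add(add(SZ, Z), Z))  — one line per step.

  start: add(SSSZ, add(add(SZ, Z), Z))
  →1  S(add(SSZ, add(add(SZ, Z), Z)))
  →2  S(S(add(SZ, add(add(SZ, Z), Z))))
  →3  S(S(S(add(Z, add(add(SZ, Z), Z)))))

Answer: after 3 steps: S(S(S(add(Z, add(add(SZ, Z), Z)))))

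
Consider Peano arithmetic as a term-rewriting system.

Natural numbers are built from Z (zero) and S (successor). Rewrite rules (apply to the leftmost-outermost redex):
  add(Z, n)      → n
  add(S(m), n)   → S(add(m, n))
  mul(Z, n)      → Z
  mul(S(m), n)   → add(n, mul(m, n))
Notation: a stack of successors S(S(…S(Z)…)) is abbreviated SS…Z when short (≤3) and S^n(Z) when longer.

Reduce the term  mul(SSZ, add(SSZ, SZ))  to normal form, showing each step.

  start: mul(SSZ, add(SSZ, SZ))
  →1  add(add(SSZ, SZ), mul(SZ, add(SSZ, SZ)))
  →2  add(S(add(SZ, SZ)), mul(SZ, add(SSZ, SZ)))
  →3  S(add(add(SZ, SZ), mul(SZ, add(SSZ, SZ))))
  →4  S(add(S(add(Z, SZ)), mul(SZ, add(SSZ, SZ))))
  →5  S(S(add(add(Z, SZ), mul(SZ, add(SSZ, SZ)))))
  →6  S(S(add(SZ, mul(SZ, add(SSZ, SZ)))))
  →7  S(S(S(add(Z, mul(SZ, add(SSZ, SZ))))))
  →8  S(S(S(mul(SZ, add(SSZ, SZ)))))
  →9  S(S(S(add(add(SSZ, SZ), mul(Z, add(SSZ, SZ))))))
  →10  S(S(S(add(S(add(SZ, SZ)), mul(Z, add(SSZ, SZ))))))
  →11  S(S(S(S(add(add(SZ, SZ), mul(Z, add(SSZ, SZ)))))))
  →12  S(S(S(S(add(S(add(Z, SZ)), mul(Z, add(SSZ, SZ)))))))
  →13  S(S(S(S(S(add(add(Z, SZ), mul(Z, add(SSZ, SZ))))))))
  →14  S(S(S(S(S(add(SZ, mul(Z, add(SSZ, SZ))))))))
  →15  S(S(S(S(S(S(add(Z, mul(Z, add(SSZ, SZ)))))))))
  →16  S(S(S(S(S(S(mul(Z, add(SSZ, SZ))))))))
  →17  S^6(Z)

Answer: normal form = S^6(Z)  (in 17 steps)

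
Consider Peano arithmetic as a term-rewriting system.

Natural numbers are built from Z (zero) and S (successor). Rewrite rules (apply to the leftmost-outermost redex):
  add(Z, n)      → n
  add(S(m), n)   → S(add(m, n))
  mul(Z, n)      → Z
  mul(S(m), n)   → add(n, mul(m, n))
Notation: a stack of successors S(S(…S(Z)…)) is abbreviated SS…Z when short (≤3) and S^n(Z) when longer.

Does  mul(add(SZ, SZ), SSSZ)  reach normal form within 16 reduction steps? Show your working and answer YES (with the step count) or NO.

  start: mul(add(SZ, SZ), SSSZ)
  step 1: mul(S(add(Z, SZ)), SSSZ)
  step 2: add(SSSZ, mul(add(Z, SZ), SSSZ))
  step 3: S(add(SSZ, mul(add(Z, SZ), SSSZ)))
  step 4: S(S(add(SZ, mul(add(Z, SZ), SSSZ))))
  step 5: S(S(S(add(Z, mul(add(Z, SZ), SSSZ)))))
  step 6: S(S(S(mul(add(Z, SZ), SSSZ))))
  step 7: S(S(S(mul(SZ, SSSZ))))
  step 8: S(S(S(add(SSSZ, mul(Z, SSSZ)))))
  step 9: S(S(S(S(add(SSZ, mul(Z, SSSZ))))))
  step 10: S(S(S(S(S(add(SZ, mul(Z, SSSZ)))))))
  step 11: S(S(S(S(S(S(add(Z, mul(Z, SSSZ))))))))
  step 12: S(S(S(S(S(S(mul(Z, SSSZ)))))))
  step 13: S^6(Z)

Answer: YES — reaches normal form S^6(Z) in 13 ≤ 16 steps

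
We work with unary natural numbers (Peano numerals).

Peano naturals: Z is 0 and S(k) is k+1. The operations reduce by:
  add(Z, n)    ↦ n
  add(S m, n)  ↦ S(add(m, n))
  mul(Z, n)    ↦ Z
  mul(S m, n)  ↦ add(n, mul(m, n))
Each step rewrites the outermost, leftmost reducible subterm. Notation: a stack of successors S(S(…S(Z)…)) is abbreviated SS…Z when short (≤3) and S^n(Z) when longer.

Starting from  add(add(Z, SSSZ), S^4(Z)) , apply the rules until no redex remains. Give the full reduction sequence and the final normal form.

Answer: normal form = S^7(Z)  (in 5 steps)

Reduction:
  start: add(add(Z, SSSZ), S^4(Z))
  [1] add(SSSZ, S^4(Z))
  [2] S(add(SSZ, S^4(Z)))
  [3] S(S(add(SZ, S^4(Z))))
  [4] S(S(S(add(Z, S^4(Z)))))
  [5] S^7(Z)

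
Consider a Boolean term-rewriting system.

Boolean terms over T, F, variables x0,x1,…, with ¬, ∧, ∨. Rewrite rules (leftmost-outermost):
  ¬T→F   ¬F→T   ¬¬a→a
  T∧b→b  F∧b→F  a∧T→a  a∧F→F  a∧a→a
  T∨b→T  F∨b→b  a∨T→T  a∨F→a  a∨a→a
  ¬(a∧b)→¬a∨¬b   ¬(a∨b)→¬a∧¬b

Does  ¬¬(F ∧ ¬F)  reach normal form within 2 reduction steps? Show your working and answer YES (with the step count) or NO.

Answer: YES — reaches normal form F in 2 ≤ 2 steps

Working:
  start: ¬¬(F ∧ ¬F)
  [1] F ∧ ¬F
  [2] F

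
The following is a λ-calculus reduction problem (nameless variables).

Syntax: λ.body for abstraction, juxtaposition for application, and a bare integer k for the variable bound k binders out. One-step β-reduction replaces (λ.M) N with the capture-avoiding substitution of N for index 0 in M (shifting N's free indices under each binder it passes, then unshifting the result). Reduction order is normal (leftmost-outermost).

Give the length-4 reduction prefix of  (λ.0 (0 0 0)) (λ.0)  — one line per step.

  start: (λ.0 (0 0 0)) (λ.0)
  [1] (λ.0) ((λ.0) (λ.0) (λ.0))
  [2] (λ.0) (λ.0) (λ.0)
  [3] (λ.0) (λ.0)
  [4] λ.0

Answer: after 4 steps: λ.0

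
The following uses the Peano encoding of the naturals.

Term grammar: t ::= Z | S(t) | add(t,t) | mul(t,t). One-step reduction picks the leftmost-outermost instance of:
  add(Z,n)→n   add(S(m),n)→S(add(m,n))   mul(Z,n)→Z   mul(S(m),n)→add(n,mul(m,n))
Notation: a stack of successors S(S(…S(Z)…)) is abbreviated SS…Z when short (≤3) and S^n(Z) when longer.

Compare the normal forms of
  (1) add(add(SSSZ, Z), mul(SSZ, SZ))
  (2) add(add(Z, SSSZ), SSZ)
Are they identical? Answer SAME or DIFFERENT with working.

Answer: SAME — A ⇓ S^5(Z), B ⇓ S^5(Z)

Derivation:
Term A:
  start: add(add(SSSZ, Z), mul(SSZ, SZ))
  step 1: add(S(add(SSZ, Z)), mul(SSZ, SZ))
  step 2: S(add(add(SSZ, Z), mul(SSZ, SZ)))
  step 3: S(add(S(add(SZ, Z)), mul(SSZ, SZ)))
  step 4: S(S(add(add(SZ, Z), mul(SSZ, SZ))))
  step 5: S(S(add(S(add(Z, Z)), mul(SSZ, SZ))))
  step 6: S(S(S(add(add(Z, Z), mul(SSZ, SZ)))))
  step 7: S(S(S(add(Z, mul(SSZ, SZ)))))
  step 8: S(S(S(mul(SSZ, SZ))))
  step 9: S(S(S(add(SZ, mul(SZ, SZ)))))
  step 10: S(S(S(S(add(Z, mul(SZ, SZ))))))
  step 11: S(S(S(S(mul(SZ, SZ)))))
  step 12: S(S(S(S(add(SZ, mul(Z, SZ))))))
  step 13: S(S(S(S(S(add(Z, mul(Z, SZ)))))))
  step 14: S(S(S(S(S(mul(Z, SZ))))))
  step 15: S^5(Z)

Term B:
  start: add(add(Z, SSSZ), SSZ)
  step 1: add(SSSZ, SSZ)
  step 2: S(add(SSZ, SSZ))
  step 3: S(S(add(SZ, SSZ)))
  step 4: S(S(S(add(Z, SSZ))))
  step 5: S^5(Z)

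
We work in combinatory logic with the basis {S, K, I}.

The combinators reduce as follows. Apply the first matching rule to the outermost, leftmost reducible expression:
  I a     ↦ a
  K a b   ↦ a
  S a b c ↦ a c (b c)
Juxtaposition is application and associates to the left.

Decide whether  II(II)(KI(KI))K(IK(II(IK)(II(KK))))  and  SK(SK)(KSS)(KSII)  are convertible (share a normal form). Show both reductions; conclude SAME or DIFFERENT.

Answer: DIFFERENT — A ⇓ K(K(K(KK))), B ⇓ S(SI)

Working:
Term A:
  start: II(II)(KI(KI))K(IK(II(IK)(II(KK))))
  step 1: I(II)(KI(KI))K(IK(II(IK)(II(KK))))
  step 2: II(KI(KI))K(IK(II(IK)(II(KK))))
  step 3: I(KI(KI))K(IK(II(IK)(II(KK))))
  step 4: KI(KI)K(IK(II(IK)(II(KK))))
  step 5: IK(IK(II(IK)(II(KK))))
  step 6: K(IK(II(IK)(II(KK))))
  step 7: K(K(II(IK)(II(KK))))
  step 8: K(K(I(IK)(II(KK))))
  step 9: K(K(IK(II(KK))))
  step 10: K(K(K(II(KK))))
  step 11: K(K(K(I(KK))))
  step 12: K(K(K(KK)))

Term B:
  start: SK(SK)(KSS)(KSII)
  step 1: K(KSS)(SK(KSS))(KSII)
  step 2: KSS(KSII)
  step 3: S(KSII)
  step 4: S(SI)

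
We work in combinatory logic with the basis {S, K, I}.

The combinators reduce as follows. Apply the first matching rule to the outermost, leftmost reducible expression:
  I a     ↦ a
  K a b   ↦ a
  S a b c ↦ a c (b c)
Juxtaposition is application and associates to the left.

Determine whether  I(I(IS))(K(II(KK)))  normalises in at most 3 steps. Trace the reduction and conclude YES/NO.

  start: I(I(IS))(K(II(KK)))
  →1  I(IS)(K(II(KK)))
  →2  IS(K(II(KK)))
  →3  S(K(II(KK)))

Answer: NO — after 3 steps the term is S(K(II(KK))), not yet normal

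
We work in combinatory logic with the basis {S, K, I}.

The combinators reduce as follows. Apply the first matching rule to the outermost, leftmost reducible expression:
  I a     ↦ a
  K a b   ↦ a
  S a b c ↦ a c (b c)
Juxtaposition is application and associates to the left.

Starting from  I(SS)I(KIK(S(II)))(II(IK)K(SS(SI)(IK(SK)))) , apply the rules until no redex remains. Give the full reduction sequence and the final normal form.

Answer: normal form = SIK  (in 27 steps)

Derivation:
  start: I(SS)I(KIK(S(II)))(II(IK)K(SS(SI)(IK(SK))))
  [1] SSI(KIK(S(II)))(II(IK)K(SS(SI)(IK(SK))))
  [2] S(KIK(S(II)))(I(KIK(S(II))))(II(IK)K(SS(SI)(IK(SK))))
  [3] KIK(S(II))(II(IK)K(SS(SI)(IK(SK))))(I(KIK(S(II)))(II(IK)K(SS(SI)(IK(SK)))))
  [4] I(S(II))(II(IK)K(SS(SI)(IK(SK))))(I(KIK(S(II)))(II(IK)K(SS(SI)(IK(SK)))))
  [5] S(II)(II(IK)K(SS(SI)(IK(SK))))(I(KIK(S(II)))(II(IK)K(SS(SI)(IK(SK)))))
  [6] II(I(KIK(S(II)))(II(IK)K(SS(SI)(IK(SK)))))(II(IK)K(SS(SI)(IK(SK)))(I(KIK(S(II)))(II(IK)K(SS(SI)(IK(SK))))))
  [7] I(I(KIK(S(II)))(II(IK)K(SS(SI)(IK(SK)))))(II(IK)K(SS(SI)(IK(SK)))(I(KIK(S(II)))(II(IK)K(SS(SI)(IK(SK))))))
  [8] I(KIK(S(II)))(II(IK)K(SS(SI)(IK(SK))))(II(IK)K(SS(SI)(IK(SK)))(I(KIK(S(II)))(II(IK)K(SS(SI)(IK(SK))))))
  [9] KIK(S(II))(II(IK)K(SS(SI)(IK(SK))))(II(IK)K(SS(SI)(IK(SK)))(I(KIK(S(II)))(II(IK)K(SS(SI)(IK(SK))))))
  [10] I(S(II))(II(IK)K(SS(SI)(IK(SK))))(II(IK)K(SS(SI)(IK(SK)))(I(KIK(S(II)))(II(IK)K(SS(SI)(IK(SK))))))
  [11] S(II)(II(IK)K(SS(SI)(IK(SK))))(II(IK)K(SS(SI)(IK(SK)))(I(KIK(S(II)))(II(IK)K(SS(SI)(IK(SK))))))
  [12] II(II(IK)K(SS(SI)(IK(SK)))(I(KIK(S(II)))(II(IK)K(SS(SI)(IK(SK))))))(II(IK)K(SS(SI)(IK(SK)))(II(IK)K(SS(SI)(IK(SK)))(I(KIK(S(II)))(II(IK)K(SS(SI)(IK(SK)))))))
  [13] I(II(IK)K(SS(SI)(IK(SK)))(I(KIK(S(II)))(II(IK)K(SS(SI)(IK(SK))))))(II(IK)K(SS(SI)(IK(SK)))(II(IK)K(SS(SI)(IK(SK)))(I(KIK(S(II)))(II(IK)K(SS(SI)(IK(SK)))))))
  [14] II(IK)K(SS(SI)(IK(SK)))(I(KIK(S(II)))(II(IK)K(SS(SI)(IK(SK)))))(II(IK)K(SS(SI)(IK(SK)))(II(IK)K(SS(SI)(IK(SK)))(I(KIK(S(II)))(II(IK)K(SS(SI)(IK(SK)))))))
  [15] I(IK)K(SS(SI)(IK(SK)))(I(KIK(S(II)))(II(IK)K(SS(SI)(IK(SK)))))(II(IK)K(SS(SI)(IK(SK)))(II(IK)K(SS(SI)(IK(SK)))(I(KIK(S(II)))(II(IK)K(SS(SI)(IK(SK)))))))
  [16] IKK(SS(SI)(IK(SK)))(I(KIK(S(II)))(II(IK)K(SS(SI)(IK(SK)))))(II(IK)K(SS(SI)(IK(SK)))(II(IK)K(SS(SI)(IK(SK)))(I(KIK(S(II)))(II(IK)K(SS(SI)(IK(SK)))))))
  [17] KK(SS(SI)(IK(SK)))(I(KIK(S(II)))(II(IK)K(SS(SI)(IK(SK)))))(II(IK)K(SS(SI)(IK(SK)))(II(IK)K(SS(SI)(IK(SK)))(I(KIK(S(II)))(II(IK)K(SS(SI)(IK(SK)))))))
  [18] K(I(KIK(S(II)))(II(IK)K(SS(SI)(IK(SK)))))(II(IK)K(SS(SI)(IK(SK)))(II(IK)K(SS(SI)(IK(SK)))(I(KIK(S(II)))(II(IK)K(SS(SI)(IK(SK)))))))
  [19] I(KIK(S(II)))(II(IK)K(SS(SI)(IK(SK))))
  [20] KIK(S(II))(II(IK)K(SS(SI)(IK(SK))))
  [21] I(S(II))(II(IK)K(SS(SI)(IK(SK))))
  [22] S(II)(II(IK)K(SS(SI)(IK(SK))))
  [23] SI(II(IK)K(SS(SI)(IK(SK))))
  [24] SI(I(IK)K(SS(SI)(IK(SK))))
  [25] SI(IKK(SS(SI)(IK(SK))))
  [26] SI(KK(SS(SI)(IK(SK))))
  [27] SIK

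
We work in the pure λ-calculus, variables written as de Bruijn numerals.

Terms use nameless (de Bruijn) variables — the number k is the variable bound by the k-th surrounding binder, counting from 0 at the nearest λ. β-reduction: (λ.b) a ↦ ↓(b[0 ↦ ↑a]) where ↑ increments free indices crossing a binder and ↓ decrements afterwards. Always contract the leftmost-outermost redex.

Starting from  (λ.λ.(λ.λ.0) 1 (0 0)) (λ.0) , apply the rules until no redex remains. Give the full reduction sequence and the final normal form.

  start: (λ.λ.(λ.λ.0) 1 (0 0)) (λ.0)
  step 1: λ.(λ.λ.0) (λ.0) (0 0)
  step 2: λ.(λ.0) (0 0)
  step 3: λ.0 0

Answer: normal form = λ.0 0  (in 3 steps)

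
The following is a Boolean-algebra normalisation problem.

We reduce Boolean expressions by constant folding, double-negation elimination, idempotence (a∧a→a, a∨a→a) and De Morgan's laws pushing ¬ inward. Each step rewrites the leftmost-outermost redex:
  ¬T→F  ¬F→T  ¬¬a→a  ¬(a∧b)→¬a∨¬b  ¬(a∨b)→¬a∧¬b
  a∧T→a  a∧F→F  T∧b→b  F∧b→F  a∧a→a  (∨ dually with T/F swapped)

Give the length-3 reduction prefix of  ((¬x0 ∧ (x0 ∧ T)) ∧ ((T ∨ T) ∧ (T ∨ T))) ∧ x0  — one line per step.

  start: ((¬x0 ∧ (x0 ∧ T)) ∧ ((T ∨ T) ∧ (T ∨ T))) ∧ x0
  step 1: ((¬x0 ∧ x0) ∧ ((T ∨ T) ∧ (T ∨ T))) ∧ x0
  step 2: ((¬x0 ∧ x0) ∧ (T ∨ T)) ∧ x0
  step 3: ((¬x0 ∧ x0) ∧ T) ∧ x0

Answer: after 3 steps: ((¬x0 ∧ x0) ∧ T) ∧ x0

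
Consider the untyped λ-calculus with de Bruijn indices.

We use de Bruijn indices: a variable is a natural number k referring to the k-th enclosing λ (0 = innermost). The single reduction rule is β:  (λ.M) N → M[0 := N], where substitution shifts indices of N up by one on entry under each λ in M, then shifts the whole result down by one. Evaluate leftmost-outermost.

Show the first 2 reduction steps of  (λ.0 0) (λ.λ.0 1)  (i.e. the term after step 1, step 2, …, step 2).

Answer: after 2 steps: λ.0 (λ.λ.0 1)

Working:
  start: (λ.0 0) (λ.λ.0 1)
  →1  (λ.λ.0 1) (λ.λ.0 1)
  →2  λ.0 (λ.λ.0 1)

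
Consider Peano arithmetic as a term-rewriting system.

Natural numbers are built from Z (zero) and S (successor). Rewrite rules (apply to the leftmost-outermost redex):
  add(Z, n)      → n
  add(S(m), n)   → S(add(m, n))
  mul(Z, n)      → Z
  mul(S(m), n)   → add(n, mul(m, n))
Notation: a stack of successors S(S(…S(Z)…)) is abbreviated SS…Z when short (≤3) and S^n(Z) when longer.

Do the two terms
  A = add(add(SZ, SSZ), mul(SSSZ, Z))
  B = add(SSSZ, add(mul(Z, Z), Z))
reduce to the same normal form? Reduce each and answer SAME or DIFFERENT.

Term A:
  start: add(add(SZ, SSZ), mul(SSSZ, Z))
  [1] add(S(add(Z, SSZ)), mul(SSSZ, Z))
  [2] S(add(add(Z, SSZ), mul(SSSZ, Z)))
  [3] S(add(SSZ, mul(SSSZ, Z)))
  [4] S(S(add(SZ, mul(SSSZ, Z))))
  [5] S(S(S(add(Z, mul(SSSZ, Z)))))
  [6] S(S(S(mul(SSSZ, Z))))
  [7] S(S(S(add(Z, mul(SSZ, Z)))))
  [8] S(S(S(mul(SSZ, Z))))
  [9] S(S(S(add(Z, mul(SZ, Z)))))
  [10] S(S(S(mul(SZ, Z))))
  [11] S(S(S(add(Z, mul(Z, Z)))))
  [12] S(S(S(mul(Z, Z))))
  [13] SSSZ

Term B:
  start: add(SSSZ, add(mul(Z, Z), Z))
  [1] S(add(SSZ, add(mul(Z, Z), Z)))
  [2] S(S(add(SZ, add(mul(Z, Z), Z))))
  [3] S(S(S(add(Z, add(mul(Z, Z), Z)))))
  [4] S(S(S(add(mul(Z, Z), Z))))
  [5] S(S(S(add(Z, Z))))
  [6] SSSZ

Answer: SAME — A ⇓ SSSZ, B ⇓ SSSZ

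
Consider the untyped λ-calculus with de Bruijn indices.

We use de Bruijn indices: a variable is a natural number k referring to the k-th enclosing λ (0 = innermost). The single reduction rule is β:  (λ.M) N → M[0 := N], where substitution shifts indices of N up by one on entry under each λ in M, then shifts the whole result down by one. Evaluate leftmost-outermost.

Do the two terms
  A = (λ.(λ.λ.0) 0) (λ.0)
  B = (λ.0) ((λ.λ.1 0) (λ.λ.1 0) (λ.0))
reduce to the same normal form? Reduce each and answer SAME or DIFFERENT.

Answer: SAME — A ⇓ λ.0, B ⇓ λ.0

Derivation:
Term A:
  start: (λ.(λ.λ.0) 0) (λ.0)
  step 1: (λ.λ.0) (λ.0)
  step 2: λ.0

Term B:
  start: (λ.0) ((λ.λ.1 0) (λ.λ.1 0) (λ.0))
  step 1: (λ.λ.1 0) (λ.λ.1 0) (λ.0)
  step 2: (λ.(λ.λ.1 0) 0) (λ.0)
  step 3: (λ.λ.1 0) (λ.0)
  step 4: λ.(λ.0) 0
  step 5: λ.0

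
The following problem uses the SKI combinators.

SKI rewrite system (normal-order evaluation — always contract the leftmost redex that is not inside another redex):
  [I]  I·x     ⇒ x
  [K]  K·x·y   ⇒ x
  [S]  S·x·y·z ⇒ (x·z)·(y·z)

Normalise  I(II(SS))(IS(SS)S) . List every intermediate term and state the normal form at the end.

  start: I(II(SS))(IS(SS)S)
  [1] II(SS)(IS(SS)S)
  [2] I(SS)(IS(SS)S)
  [3] SS(IS(SS)S)
  [4] SS(S(SS)S)

Answer: normal form = SS(S(SS)S)  (in 4 steps)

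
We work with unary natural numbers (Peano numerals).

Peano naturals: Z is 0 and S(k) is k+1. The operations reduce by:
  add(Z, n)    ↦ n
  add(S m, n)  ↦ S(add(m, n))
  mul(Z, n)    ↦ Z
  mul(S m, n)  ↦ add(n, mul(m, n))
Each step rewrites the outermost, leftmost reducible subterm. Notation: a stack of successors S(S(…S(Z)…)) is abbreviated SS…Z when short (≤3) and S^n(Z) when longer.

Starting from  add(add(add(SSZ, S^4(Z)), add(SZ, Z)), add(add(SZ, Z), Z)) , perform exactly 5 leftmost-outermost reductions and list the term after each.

  start: add(add(add(SSZ, S^4(Z)), add(SZ, Z)), add(add(SZ, Z), Z))
  →1  add(add(S(add(SZ, S^4(Z))), add(SZ, Z)), add(add(SZ, Z), Z))
  →2  add(S(add(add(SZ, S^4(Z)), add(SZ, Z))), add(add(SZ, Z), Z))
  →3  S(add(add(add(SZ, S^4(Z)), add(SZ, Z)), add(add(SZ, Z), Z)))
  →4  S(add(add(S(add(Z, S^4(Z))), add(SZ, Z)), add(add(SZ, Z), Z)))
  →5  S(add(S(add(add(Z, S^4(Z)), add(SZ, Z))), add(add(SZ, Z), Z)))

Answer: after 5 steps: S(add(S(add(add(Z, S^4(Z)), add(SZ, Z))), add(add(SZ, Z), Z)))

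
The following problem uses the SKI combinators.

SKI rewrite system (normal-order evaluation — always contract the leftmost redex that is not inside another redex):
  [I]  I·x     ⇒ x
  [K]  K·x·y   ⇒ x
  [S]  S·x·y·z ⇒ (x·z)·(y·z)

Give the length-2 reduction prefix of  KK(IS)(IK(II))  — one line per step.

  start: KK(IS)(IK(II))
  →1  K(IK(II))
  →2  K(K(II))

Answer: after 2 steps: K(K(II))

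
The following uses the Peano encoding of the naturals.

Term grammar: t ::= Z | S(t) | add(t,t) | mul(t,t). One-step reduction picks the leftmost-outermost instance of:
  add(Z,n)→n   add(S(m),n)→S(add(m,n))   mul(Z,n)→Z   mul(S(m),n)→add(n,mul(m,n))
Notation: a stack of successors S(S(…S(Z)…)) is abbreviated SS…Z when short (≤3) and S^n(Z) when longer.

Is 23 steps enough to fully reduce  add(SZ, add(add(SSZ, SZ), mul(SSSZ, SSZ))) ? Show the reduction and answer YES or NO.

Answer: YES — reaches normal form S^10(Z) in 22 ≤ 23 steps

Reduction:
  start: add(SZ, add(add(SSZ, SZ), mul(SSSZ, SSZ)))
  step 1: S(add(Z, add(add(SSZ, SZ), mul(SSSZ, SSZ))))
  step 2: S(add(add(SSZ, SZ), mul(SSSZ, SSZ)))
  step 3: S(add(S(add(SZ, SZ)), mul(SSSZ, SSZ)))
  step 4: S(S(add(add(SZ, SZ), mul(SSSZ, SSZ))))
  step 5: S(S(add(S(add(Z, SZ)), mul(SSSZ, SSZ))))
  step 6: S(S(S(add(add(Z, SZ), mul(SSSZ, SSZ)))))
  step 7: S(S(S(add(SZ, mul(SSSZ, SSZ)))))
  step 8: S(S(S(S(add(Z, mul(SSSZ, SSZ))))))
  step 9: S(S(S(S(mul(SSSZ, SSZ)))))
  step 10: S(S(S(S(add(SSZ, mul(SSZ, SSZ))))))
  step 11: S(S(S(S(S(add(SZ, mul(SSZ, SSZ)))))))
  step 12: S(S(S(S(S(S(add(Z, mul(SSZ, SSZ))))))))
  step 13: S(S(S(S(S(S(mul(SSZ, SSZ)))))))
  step 14: S(S(S(S(S(S(add(SSZ, mul(SZ, SSZ))))))))
  step 15: S(S(S(S(S(S(S(add(SZ, mul(SZ, SSZ)))))))))
  step 16: S(S(S(S(S(S(S(S(add(Z, mul(SZ, SSZ))))))))))
  step 17: S(S(S(S(S(S(S(S(mul(SZ, SSZ)))))))))
  step 18: S(S(S(S(S(S(S(S(add(SSZ, mul(Z, SSZ))))))))))
  step 19: S(S(S(S(S(S(S(S(S(add(SZ, mul(Z, SSZ)))))))))))
  step 20: S(S(S(S(S(S(S(S(S(S(add(Z, mul(Z, SSZ))))))))))))
  step 21: S(S(S(S(S(S(S(S(S(S(mul(Z, SSZ)))))))))))
  step 22: S^10(Z)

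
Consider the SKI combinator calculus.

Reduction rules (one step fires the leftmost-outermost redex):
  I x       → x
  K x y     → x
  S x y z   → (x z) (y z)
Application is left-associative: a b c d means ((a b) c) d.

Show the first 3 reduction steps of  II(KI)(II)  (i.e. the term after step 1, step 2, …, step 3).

  start: II(KI)(II)
  →1  I(KI)(II)
  →2  KI(II)
  →3  I

Answer: after 3 steps: I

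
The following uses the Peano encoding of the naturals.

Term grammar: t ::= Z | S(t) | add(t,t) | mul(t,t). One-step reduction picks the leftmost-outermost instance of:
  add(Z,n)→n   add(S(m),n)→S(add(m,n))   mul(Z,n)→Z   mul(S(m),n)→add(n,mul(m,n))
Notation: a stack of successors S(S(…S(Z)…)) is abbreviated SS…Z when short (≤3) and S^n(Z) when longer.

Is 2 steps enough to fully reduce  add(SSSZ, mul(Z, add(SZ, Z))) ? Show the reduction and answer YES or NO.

  start: add(SSSZ, mul(Z, add(SZ, Z)))
  →1  S(add(SSZ, mul(Z, add(SZ, Z))))
  →2  S(S(add(SZ, mul(Z, add(SZ, Z)))))

Answer: NO — after 2 steps the term is S(S(add(SZ, mul(Z, add(SZ, Z))))), not yet normal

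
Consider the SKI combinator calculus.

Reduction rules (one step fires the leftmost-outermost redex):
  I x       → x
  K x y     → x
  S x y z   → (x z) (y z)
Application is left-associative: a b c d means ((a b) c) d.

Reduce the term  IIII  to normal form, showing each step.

  start: IIII
  [1] III
  [2] II
  [3] I

Answer: normal form = I  (in 3 steps)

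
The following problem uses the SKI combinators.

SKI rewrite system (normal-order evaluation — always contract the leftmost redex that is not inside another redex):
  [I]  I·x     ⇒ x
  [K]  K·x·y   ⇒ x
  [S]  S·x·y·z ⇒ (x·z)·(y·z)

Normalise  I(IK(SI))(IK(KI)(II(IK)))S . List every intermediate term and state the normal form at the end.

  start: I(IK(SI))(IK(KI)(II(IK)))S
  [1] IK(SI)(IK(KI)(II(IK)))S
  [2] K(SI)(IK(KI)(II(IK)))S
  [3] SIS

Answer: normal form = SIS  (in 3 steps)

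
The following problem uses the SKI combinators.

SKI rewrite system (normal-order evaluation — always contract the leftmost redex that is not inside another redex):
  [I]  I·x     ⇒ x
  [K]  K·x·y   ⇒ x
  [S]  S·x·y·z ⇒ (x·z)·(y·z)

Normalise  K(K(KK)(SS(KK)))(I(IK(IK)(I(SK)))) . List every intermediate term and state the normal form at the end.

Answer: normal form = KK  (in 2 steps)

Derivation:
  start: K(K(KK)(SS(KK)))(I(IK(IK)(I(SK))))
  [1] K(KK)(SS(KK))
  [2] KK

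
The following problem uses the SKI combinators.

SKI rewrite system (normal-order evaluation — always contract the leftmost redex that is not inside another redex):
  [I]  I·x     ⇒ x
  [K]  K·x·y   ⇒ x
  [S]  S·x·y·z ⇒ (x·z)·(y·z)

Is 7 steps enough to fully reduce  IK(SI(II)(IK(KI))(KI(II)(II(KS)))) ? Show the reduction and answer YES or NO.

  start: IK(SI(II)(IK(KI))(KI(II)(II(KS))))
  [1] K(SI(II)(IK(KI))(KI(II)(II(KS))))
  [2] K(I(IK(KI))(II(IK(KI)))(KI(II)(II(KS))))
  [3] K(IK(KI)(II(IK(KI)))(KI(II)(II(KS))))
  [4] K(K(KI)(II(IK(KI)))(KI(II)(II(KS))))
  [5] K(KI(KI(II)(II(KS))))
  [6] KI

Answer: YES — reaches normal form KI in 6 ≤ 7 steps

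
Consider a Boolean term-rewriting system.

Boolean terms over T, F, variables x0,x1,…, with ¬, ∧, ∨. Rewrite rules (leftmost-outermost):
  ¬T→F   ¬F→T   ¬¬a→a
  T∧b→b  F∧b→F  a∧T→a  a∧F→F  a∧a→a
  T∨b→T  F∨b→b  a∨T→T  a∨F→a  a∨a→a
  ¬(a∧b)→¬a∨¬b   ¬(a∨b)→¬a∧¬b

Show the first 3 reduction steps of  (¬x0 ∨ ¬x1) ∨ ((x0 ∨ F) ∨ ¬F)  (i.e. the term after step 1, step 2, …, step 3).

Answer: after 3 steps: (¬x0 ∨ ¬x1) ∨ T

Reduction:
  start: (¬x0 ∨ ¬x1) ∨ ((x0 ∨ F) ∨ ¬F)
  step 1: (¬x0 ∨ ¬x1) ∨ (x0 ∨ ¬F)
  step 2: (¬x0 ∨ ¬x1) ∨ (x0 ∨ T)
  step 3: (¬x0 ∨ ¬x1) ∨ T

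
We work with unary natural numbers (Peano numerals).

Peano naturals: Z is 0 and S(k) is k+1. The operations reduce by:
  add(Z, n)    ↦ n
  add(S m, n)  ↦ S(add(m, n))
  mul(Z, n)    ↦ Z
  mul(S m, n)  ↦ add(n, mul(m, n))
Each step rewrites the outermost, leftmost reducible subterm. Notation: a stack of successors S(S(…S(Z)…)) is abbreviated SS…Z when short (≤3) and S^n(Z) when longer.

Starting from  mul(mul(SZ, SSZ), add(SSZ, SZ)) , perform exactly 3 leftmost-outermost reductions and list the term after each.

  start: mul(mul(SZ, SSZ), add(SSZ, SZ))
  step 1: mul(add(SSZ, mul(Z, SSZ)), add(SSZ, SZ))
  step 2: mul(S(add(SZ, mul(Z, SSZ))), add(SSZ, SZ))
  step 3: add(add(SSZ, SZ), mul(add(SZ, mul(Z, SSZ)), add(SSZ, SZ)))

Answer: after 3 steps: add(add(SSZ, SZ), mul(add(SZ, mul(Z, SSZ)), add(SSZ, SZ)))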